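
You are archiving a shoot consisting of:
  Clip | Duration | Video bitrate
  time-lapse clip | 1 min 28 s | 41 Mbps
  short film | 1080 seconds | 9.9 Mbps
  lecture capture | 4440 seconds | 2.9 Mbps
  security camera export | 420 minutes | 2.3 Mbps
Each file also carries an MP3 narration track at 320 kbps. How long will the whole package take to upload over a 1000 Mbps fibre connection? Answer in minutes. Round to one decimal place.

Audio: 320 kbps = 0.320 Mbps.
time-lapse clip: 41.320 Mbps × 88 s = 3636.2 Mb
short film: 10.220 Mbps × 1080 s = 11037.6 Mb
lecture capture: 3.220 Mbps × 4440 s = 14296.8 Mb
security camera export: 2.620 Mbps × 25200 s = 66024.0 Mb
Total: 94994.6 Mb = 11874.3 MB.
At 1000 Mbps: 94994.6 / 1000 = 95 s ≈ 1.58 minutes.

1.6 minutes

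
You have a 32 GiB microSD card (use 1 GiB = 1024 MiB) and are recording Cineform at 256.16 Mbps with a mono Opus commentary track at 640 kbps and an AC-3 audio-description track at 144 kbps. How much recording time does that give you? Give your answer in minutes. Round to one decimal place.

Audio total: 640 + 144 = 784 kbps = 0.784 Mbps.
Total bitrate: 256.16 + 0.784 = 256.944 Mbps.
Capacity: 32 GiB = 274,878 Mb.
Recording time: 274,878 / 256.944 = 1,070 s ≈ 17.8 minutes.

17.8 minutes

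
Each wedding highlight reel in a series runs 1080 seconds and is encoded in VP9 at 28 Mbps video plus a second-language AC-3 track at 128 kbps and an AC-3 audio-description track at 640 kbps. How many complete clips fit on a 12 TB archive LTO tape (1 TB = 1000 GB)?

3089

Audio total: 128 + 640 = 768 kbps = 0.768 Mbps.
Total bitrate: 28.768 Mbps.
Per item: 28.768 Mbps × 1080 s = 31,069 Mb = 3,884 MB.
Capacity: 12 TB = 96,000,000 Mb; 3089.85 items → 3089 complete.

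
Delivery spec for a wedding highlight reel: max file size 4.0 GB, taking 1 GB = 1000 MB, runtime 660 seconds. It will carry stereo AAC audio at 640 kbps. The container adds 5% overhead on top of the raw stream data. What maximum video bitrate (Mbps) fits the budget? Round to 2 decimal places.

45.54 Mbps

Budget: 4.0 GB = 32000.0 Mb.
Stream payload after overhead: 32000.0 / 1.05 = 30476.2 Mb.
Total bitrate budget: 30476.2 Mb / 660 s = 46.176 Mbps.
Audio: 640 kbps = 0.640 Mbps.
Video: 46.176 − 0.640 = 45.536 Mbps.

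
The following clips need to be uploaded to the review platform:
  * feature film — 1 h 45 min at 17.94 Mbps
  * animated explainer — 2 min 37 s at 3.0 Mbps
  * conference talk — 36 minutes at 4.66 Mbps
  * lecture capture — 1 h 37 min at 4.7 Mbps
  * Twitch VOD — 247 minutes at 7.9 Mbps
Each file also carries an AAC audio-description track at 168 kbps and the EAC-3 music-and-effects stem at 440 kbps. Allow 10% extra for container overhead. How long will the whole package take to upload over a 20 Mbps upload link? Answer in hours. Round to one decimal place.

4.4 hours

Audio total: 168 + 440 = 608 kbps = 0.608 Mbps.
feature film: 18.548 Mbps × 6300 s × 1.10 = 128537.6 Mb
animated explainer: 3.608 Mbps × 157 s × 1.10 = 623.1 Mb
conference talk: 5.268 Mbps × 2160 s × 1.10 = 12516.8 Mb
lecture capture: 5.308 Mbps × 5820 s × 1.10 = 33981.8 Mb
Twitch VOD: 8.508 Mbps × 14820 s × 1.10 = 138697.4 Mb
Total: 314356.7 Mb = 39294.6 MB.
At 20 Mbps: 314356.7 / 20 = 15718 s ≈ 4.37 hours.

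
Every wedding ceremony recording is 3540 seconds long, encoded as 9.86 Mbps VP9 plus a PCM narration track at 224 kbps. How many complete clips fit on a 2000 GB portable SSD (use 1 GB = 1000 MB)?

448

Audio: 224 kbps = 0.224 Mbps.
Total bitrate: 10.084 Mbps.
Per item: 10.084 Mbps × 3540 s = 35,697 Mb = 4,462 MB.
Capacity: 2000 GB = 16,000,000 Mb; 448.21 items → 448 complete.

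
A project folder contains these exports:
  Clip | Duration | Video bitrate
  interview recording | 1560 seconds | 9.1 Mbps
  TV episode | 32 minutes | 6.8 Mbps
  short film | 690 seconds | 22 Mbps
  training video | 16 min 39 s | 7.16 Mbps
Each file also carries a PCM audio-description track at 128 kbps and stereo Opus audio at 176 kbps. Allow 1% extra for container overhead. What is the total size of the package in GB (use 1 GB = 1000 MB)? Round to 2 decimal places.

Audio total: 128 + 176 = 304 kbps = 0.304 Mbps.
interview recording: 9.404 Mbps × 1560 s × 1.01 = 14816.9 Mb
TV episode: 7.104 Mbps × 1920 s × 1.01 = 13776.1 Mb
short film: 22.304 Mbps × 690 s × 1.01 = 15543.7 Mb
training video: 7.464 Mbps × 999 s × 1.01 = 7531.1 Mb
Total: 51667.8 Mb = 6458.5 MB.
= 6.458 GB.

6.46 GB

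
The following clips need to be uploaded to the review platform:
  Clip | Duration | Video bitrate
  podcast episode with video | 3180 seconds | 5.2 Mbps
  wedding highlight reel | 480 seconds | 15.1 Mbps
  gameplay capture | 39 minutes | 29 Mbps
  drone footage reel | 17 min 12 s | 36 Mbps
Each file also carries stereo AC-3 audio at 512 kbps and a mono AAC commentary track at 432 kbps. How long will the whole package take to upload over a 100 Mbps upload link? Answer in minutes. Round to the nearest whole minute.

Audio total: 512 + 432 = 944 kbps = 0.944 Mbps.
podcast episode with video: 6.144 Mbps × 3180 s = 19537.9 Mb
wedding highlight reel: 16.044 Mbps × 480 s = 7701.1 Mb
gameplay capture: 29.944 Mbps × 2340 s = 70069.0 Mb
drone footage reel: 36.944 Mbps × 1032 s = 38126.2 Mb
Total: 135434.2 Mb = 16929.3 MB.
At 100 Mbps: 135434.2 / 100 = 1354 s ≈ 22.6 minutes.

23 minutes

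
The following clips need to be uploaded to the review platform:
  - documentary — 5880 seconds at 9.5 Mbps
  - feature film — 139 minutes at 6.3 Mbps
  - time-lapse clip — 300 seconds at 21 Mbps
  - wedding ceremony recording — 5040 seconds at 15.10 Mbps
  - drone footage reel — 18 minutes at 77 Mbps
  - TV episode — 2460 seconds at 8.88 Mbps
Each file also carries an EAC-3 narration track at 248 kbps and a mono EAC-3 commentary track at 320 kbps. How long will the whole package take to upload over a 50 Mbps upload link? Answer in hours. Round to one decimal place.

1.7 hours

Audio total: 248 + 320 = 568 kbps = 0.568 Mbps.
documentary: 10.068 Mbps × 5880 s = 59199.8 Mb
feature film: 6.868 Mbps × 8340 s = 57279.1 Mb
time-lapse clip: 21.568 Mbps × 300 s = 6470.4 Mb
wedding ceremony recording: 15.668 Mbps × 5040 s = 78966.7 Mb
drone footage reel: 77.568 Mbps × 1080 s = 83773.4 Mb
TV episode: 9.448 Mbps × 2460 s = 23242.1 Mb
Total: 308931.6 Mb = 38616.4 MB.
At 50 Mbps: 308931.6 / 50 = 6179 s ≈ 1.72 hours.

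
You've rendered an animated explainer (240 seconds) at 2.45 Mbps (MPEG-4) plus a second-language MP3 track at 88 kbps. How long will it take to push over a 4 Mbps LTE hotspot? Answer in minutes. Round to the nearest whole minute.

Audio: 88 kbps = 0.088 Mbps.
Total bitrate: 2.538 Mbps.
File: 2.538 Mbps × 240 s = 609.1 Mb.
At 4 Mbps: 609.1 / 4 = 152.3 s ≈ 2.54 minutes.

3 minutes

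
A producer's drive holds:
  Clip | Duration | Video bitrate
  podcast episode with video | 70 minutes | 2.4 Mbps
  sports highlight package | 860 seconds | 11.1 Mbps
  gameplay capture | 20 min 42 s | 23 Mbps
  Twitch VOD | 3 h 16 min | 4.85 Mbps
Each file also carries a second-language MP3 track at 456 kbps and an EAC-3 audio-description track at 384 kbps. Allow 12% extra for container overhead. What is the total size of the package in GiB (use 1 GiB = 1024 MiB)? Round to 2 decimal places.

Audio total: 456 + 384 = 840 kbps = 0.840 Mbps.
podcast episode with video: 3.240 Mbps × 4200 s × 1.12 = 15241.0 Mb
sports highlight package: 11.940 Mbps × 860 s × 1.12 = 11500.6 Mb
gameplay capture: 23.840 Mbps × 1242 s × 1.12 = 33162.4 Mb
Twitch VOD: 5.690 Mbps × 11760 s × 1.12 = 74944.1 Mb
Total: 134848.1 Mb = 16856.0 MB.
= 15.70 GiB.

15.70 GiB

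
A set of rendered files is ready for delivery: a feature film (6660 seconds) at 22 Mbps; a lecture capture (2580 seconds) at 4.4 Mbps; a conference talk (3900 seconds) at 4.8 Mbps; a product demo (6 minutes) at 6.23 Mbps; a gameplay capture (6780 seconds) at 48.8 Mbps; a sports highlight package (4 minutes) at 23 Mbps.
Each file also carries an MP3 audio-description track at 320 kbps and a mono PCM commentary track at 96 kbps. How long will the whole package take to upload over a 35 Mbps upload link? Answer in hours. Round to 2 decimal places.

Audio total: 320 + 96 = 416 kbps = 0.416 Mbps.
feature film: 22.416 Mbps × 6660 s = 149290.6 Mb
lecture capture: 4.816 Mbps × 2580 s = 12425.3 Mb
conference talk: 5.216 Mbps × 3900 s = 20342.4 Mb
product demo: 6.646 Mbps × 360 s = 2392.6 Mb
gameplay capture: 49.216 Mbps × 6780 s = 333684.5 Mb
sports highlight package: 23.416 Mbps × 240 s = 5619.8 Mb
Total: 523755.1 Mb = 65469.4 MB.
At 35 Mbps: 523755.1 / 35 = 14964 s ≈ 4.16 hours.

4.16 hours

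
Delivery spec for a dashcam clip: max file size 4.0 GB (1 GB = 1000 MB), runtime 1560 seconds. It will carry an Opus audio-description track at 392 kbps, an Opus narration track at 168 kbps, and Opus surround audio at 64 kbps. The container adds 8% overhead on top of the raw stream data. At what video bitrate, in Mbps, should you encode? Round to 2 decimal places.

18.37 Mbps

Budget: 4.0 GB = 32000.0 Mb.
Stream payload after overhead: 32000.0 / 1.08 = 29629.6 Mb.
Total bitrate budget: 29629.6 Mb / 1560 s = 18.993 Mbps.
Audio total: 392 + 168 + 64 = 624 kbps = 0.624 Mbps.
Video: 18.993 − 0.624 = 18.369 Mbps.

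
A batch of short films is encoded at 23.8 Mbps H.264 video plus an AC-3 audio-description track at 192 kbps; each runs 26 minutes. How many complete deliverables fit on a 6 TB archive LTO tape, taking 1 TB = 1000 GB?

1282

26 min = 1560 s
Audio: 192 kbps = 0.192 Mbps.
Total bitrate: 23.992 Mbps.
Per item: 23.992 Mbps × 1560 s = 37,428 Mb = 4,678 MB.
Capacity: 6 TB = 48,000,000 Mb; 1282.48 items → 1282 complete.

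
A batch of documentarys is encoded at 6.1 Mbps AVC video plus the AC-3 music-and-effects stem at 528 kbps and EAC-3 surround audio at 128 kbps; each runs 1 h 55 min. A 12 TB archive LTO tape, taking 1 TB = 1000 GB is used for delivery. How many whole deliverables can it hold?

1 h 55 min = 115 min = 6900 s
Audio total: 528 + 128 = 656 kbps = 0.656 Mbps.
Total bitrate: 6.756 Mbps.
Per item: 6.756 Mbps × 6900 s = 46,616 Mb = 5,827 MB.
Capacity: 12 TB = 96,000,000 Mb; 2059.36 items → 2059 complete.

2059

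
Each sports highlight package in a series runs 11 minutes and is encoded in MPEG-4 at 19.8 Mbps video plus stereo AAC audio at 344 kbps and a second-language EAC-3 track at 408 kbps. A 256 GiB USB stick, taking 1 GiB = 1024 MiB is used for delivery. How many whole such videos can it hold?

11 min = 660 s
Audio total: 344 + 408 = 752 kbps = 0.752 Mbps.
Total bitrate: 20.552 Mbps.
Per item: 20.552 Mbps × 660 s = 13,564 Mb = 1,696 MB.
Capacity: 256 GiB = 2,199,023 Mb; 162.12 items → 162 complete.

162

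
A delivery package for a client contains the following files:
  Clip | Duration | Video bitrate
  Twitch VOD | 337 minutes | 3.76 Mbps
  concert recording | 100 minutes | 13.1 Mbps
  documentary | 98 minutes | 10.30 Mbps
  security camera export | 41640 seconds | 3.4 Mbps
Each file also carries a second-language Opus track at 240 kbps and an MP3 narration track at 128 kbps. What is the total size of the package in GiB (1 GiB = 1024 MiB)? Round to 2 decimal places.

Audio total: 240 + 128 = 368 kbps = 0.368 Mbps.
Twitch VOD: 4.128 Mbps × 20220 s = 83468.2 Mb
concert recording: 13.468 Mbps × 6000 s = 80808.0 Mb
documentary: 10.668 Mbps × 5880 s = 62727.8 Mb
security camera export: 3.768 Mbps × 41640 s = 156899.5 Mb
Total: 383903.5 Mb = 47987.9 MB.
= 44.69 GiB.

44.69 GiB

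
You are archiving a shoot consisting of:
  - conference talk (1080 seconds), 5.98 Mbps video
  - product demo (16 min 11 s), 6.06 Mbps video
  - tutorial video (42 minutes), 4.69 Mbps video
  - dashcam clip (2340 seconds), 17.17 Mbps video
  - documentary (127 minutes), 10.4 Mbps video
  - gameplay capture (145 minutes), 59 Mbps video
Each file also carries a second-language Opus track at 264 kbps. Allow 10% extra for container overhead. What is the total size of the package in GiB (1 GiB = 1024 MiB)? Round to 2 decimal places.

Audio: 264 kbps = 0.264 Mbps.
conference talk: 6.244 Mbps × 1080 s × 1.10 = 7417.9 Mb
product demo: 6.324 Mbps × 971 s × 1.10 = 6754.7 Mb
tutorial video: 4.954 Mbps × 2520 s × 1.10 = 13732.5 Mb
dashcam clip: 17.434 Mbps × 2340 s × 1.10 = 44875.1 Mb
documentary: 10.664 Mbps × 7620 s × 1.10 = 89385.6 Mb
gameplay capture: 59.264 Mbps × 8700 s × 1.10 = 567156.5 Mb
Total: 729322.3 Mb = 91165.3 MB.
= 84.90 GiB.

84.90 GiB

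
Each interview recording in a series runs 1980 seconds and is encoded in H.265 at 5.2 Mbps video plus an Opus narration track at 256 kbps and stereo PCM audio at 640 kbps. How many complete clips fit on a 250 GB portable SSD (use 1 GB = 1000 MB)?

Audio total: 256 + 640 = 896 kbps = 0.896 Mbps.
Total bitrate: 6.096 Mbps.
Per item: 6.096 Mbps × 1980 s = 12,070 Mb = 1,509 MB.
Capacity: 250 GB = 2,000,000 Mb; 165.70 items → 165 complete.

165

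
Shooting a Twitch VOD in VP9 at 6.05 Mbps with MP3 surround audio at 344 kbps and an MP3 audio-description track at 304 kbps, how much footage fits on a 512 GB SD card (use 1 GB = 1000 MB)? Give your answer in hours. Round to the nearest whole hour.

Audio total: 344 + 304 = 648 kbps = 0.648 Mbps.
Total bitrate: 6.05 + 0.648 = 6.698 Mbps.
Capacity: 512 GB = 4,096,000 Mb.
Recording time: 4,096,000 / 6.698 = 611,526 s ≈ 170 hours.

170 hours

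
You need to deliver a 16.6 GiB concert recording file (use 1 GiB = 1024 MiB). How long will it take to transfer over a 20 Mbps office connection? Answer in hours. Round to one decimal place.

File: 16.6 GiB = 142592.9 Mb.
At 20 Mbps: 142592.9 / 20 = 7129.6 s ≈ 1.98 hours.

2.0 hours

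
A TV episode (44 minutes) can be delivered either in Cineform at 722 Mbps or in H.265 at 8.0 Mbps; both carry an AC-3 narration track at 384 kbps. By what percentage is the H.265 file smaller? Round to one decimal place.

44 min = 2640 s
Audio: 384 kbps = 0.384 Mbps.
Cineform: 722.384 Mbps × 2640 s = 1907093.8 Mb = 238.387 GB.
H.265: 8.384 Mbps × 2640 s = 22133.8 Mb = 2.767 GB.
Reduction: (1 − 2.767/238.387) × 100 = 98.84%.

98.8%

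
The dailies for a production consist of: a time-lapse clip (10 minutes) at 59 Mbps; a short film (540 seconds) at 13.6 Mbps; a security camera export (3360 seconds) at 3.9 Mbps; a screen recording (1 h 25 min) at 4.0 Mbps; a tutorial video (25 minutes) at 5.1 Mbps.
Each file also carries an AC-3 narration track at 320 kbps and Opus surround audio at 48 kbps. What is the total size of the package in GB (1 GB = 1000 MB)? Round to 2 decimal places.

Audio total: 320 + 48 = 368 kbps = 0.368 Mbps.
time-lapse clip: 59.368 Mbps × 600 s = 35620.8 Mb
short film: 13.968 Mbps × 540 s = 7542.7 Mb
security camera export: 4.268 Mbps × 3360 s = 14340.5 Mb
screen recording: 4.368 Mbps × 5100 s = 22276.8 Mb
tutorial video: 5.468 Mbps × 1500 s = 8202.0 Mb
Total: 87982.8 Mb = 10997.9 MB.
= 11.00 GB.

11.00 GB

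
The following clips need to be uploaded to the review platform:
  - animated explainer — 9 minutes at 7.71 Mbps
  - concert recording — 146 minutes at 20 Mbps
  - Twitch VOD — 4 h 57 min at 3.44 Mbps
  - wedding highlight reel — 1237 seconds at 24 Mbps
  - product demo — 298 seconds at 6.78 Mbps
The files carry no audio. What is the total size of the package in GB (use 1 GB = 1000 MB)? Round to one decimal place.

34.0 GB

animated explainer: 7.710 Mbps × 540 s = 4163.4 Mb
concert recording: 20.000 Mbps × 8760 s = 175200.0 Mb
Twitch VOD: 3.440 Mbps × 17820 s = 61300.8 Mb
wedding highlight reel: 24.000 Mbps × 1237 s = 29688.0 Mb
product demo: 6.780 Mbps × 298 s = 2020.4 Mb
Total: 272372.6 Mb = 34046.6 MB.
= 34.05 GB.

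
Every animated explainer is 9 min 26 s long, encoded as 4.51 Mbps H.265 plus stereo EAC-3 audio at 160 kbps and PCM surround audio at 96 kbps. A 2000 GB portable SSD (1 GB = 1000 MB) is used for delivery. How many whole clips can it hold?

9 min 26 s = 566 s
Audio total: 160 + 96 = 256 kbps = 0.256 Mbps.
Total bitrate: 4.766 Mbps.
Per item: 4.766 Mbps × 566 s = 2,698 Mb = 337.2 MB.
Capacity: 2000 GB = 16,000,000 Mb; 5931.29 items → 5931 complete.

5931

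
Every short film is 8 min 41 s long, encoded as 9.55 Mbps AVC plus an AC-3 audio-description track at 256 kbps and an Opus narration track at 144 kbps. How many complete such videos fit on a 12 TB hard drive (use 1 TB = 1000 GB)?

18518

8 min 41 s = 521 s
Audio total: 256 + 144 = 400 kbps = 0.400 Mbps.
Total bitrate: 9.950 Mbps.
Per item: 9.950 Mbps × 521 s = 5,184 Mb = 648.0 MB.
Capacity: 12 TB = 96,000,000 Mb; 18518.70 items → 18518 complete.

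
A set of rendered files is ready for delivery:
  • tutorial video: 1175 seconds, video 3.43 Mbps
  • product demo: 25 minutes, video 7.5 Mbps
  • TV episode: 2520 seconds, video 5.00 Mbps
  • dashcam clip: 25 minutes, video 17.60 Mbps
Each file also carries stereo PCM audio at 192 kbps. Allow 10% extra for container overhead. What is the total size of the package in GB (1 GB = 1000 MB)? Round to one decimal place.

7.6 GB

Audio: 192 kbps = 0.192 Mbps.
tutorial video: 3.622 Mbps × 1175 s × 1.10 = 4681.4 Mb
product demo: 7.692 Mbps × 1500 s × 1.10 = 12691.8 Mb
TV episode: 5.192 Mbps × 2520 s × 1.10 = 14392.2 Mb
dashcam clip: 17.792 Mbps × 1500 s × 1.10 = 29356.8 Mb
Total: 61122.3 Mb = 7640.3 MB.
= 7.640 GB.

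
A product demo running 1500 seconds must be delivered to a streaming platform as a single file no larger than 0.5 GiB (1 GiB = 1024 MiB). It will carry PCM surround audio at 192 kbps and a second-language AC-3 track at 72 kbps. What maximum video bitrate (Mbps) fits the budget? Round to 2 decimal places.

2.60 Mbps

Budget: 0.5 GiB = 4295.0 Mb.
Total bitrate budget: 4295.0 Mb / 1500 s = 2.863 Mbps.
Audio total: 192 + 72 = 264 kbps = 0.264 Mbps.
Video: 2.863 − 0.264 = 2.599 Mbps.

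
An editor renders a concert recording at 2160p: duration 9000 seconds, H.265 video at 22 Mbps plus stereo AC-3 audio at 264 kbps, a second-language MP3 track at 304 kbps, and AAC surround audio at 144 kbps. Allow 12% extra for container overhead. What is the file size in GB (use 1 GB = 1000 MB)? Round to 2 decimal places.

Audio total: 264 + 304 + 144 = 712 kbps = 0.712 Mbps.
Total bitrate: 22 + 0.712 = 22.712 Mbps.
Stream data: 22.712 Mbps × 9000 s = 204408.0 Mb.
With 12% container overhead: ×1.12.
228,937 Mb ÷ 8 = 28,617 MB → 28.62 GB.

28.62 GB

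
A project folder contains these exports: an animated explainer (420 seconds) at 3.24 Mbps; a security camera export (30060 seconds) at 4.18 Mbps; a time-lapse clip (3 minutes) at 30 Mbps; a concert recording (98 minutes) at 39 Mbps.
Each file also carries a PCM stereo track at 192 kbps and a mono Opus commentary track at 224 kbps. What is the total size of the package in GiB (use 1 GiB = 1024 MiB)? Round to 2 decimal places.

Audio total: 192 + 224 = 416 kbps = 0.416 Mbps.
animated explainer: 3.656 Mbps × 420 s = 1535.5 Mb
security camera export: 4.596 Mbps × 30060 s = 138155.8 Mb
time-lapse clip: 30.416 Mbps × 180 s = 5474.9 Mb
concert recording: 39.416 Mbps × 5880 s = 231766.1 Mb
Total: 376932.2 Mb = 47116.5 MB.
= 43.88 GiB.

43.88 GiB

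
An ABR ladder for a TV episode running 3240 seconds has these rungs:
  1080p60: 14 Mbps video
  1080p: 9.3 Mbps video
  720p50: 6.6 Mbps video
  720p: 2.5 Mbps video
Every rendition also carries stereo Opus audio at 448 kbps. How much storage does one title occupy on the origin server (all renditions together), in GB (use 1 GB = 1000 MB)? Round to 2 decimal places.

13.85 GB

Audio: 448 kbps = 0.448 Mbps.
Sum of rendition bitrates: (14+0.448) + (9.3+0.448) + (6.6+0.448) + (2.5+0.448) = 34.192 Mbps.
× 3240 s = 110,782 Mb = 13,848 MB = 13.85 GB.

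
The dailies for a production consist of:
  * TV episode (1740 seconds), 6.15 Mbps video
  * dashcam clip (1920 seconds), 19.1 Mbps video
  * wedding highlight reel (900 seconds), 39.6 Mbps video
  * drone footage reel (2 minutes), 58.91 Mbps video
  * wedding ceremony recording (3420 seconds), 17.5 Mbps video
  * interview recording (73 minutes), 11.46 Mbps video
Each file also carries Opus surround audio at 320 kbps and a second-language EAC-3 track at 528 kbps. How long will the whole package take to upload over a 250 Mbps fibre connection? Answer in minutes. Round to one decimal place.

14.0 minutes

Audio total: 320 + 528 = 848 kbps = 0.848 Mbps.
TV episode: 6.998 Mbps × 1740 s = 12176.5 Mb
dashcam clip: 19.948 Mbps × 1920 s = 38300.2 Mb
wedding highlight reel: 40.448 Mbps × 900 s = 36403.2 Mb
drone footage reel: 59.758 Mbps × 120 s = 7171.0 Mb
wedding ceremony recording: 18.348 Mbps × 3420 s = 62750.2 Mb
interview recording: 12.308 Mbps × 4380 s = 53909.0 Mb
Total: 210710.0 Mb = 26338.8 MB.
At 250 Mbps: 210710.0 / 250 = 843 s ≈ 14 minutes.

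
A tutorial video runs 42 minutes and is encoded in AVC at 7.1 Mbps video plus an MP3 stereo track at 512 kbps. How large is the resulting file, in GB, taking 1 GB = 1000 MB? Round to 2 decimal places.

2.40 GB

42 min = 2520 s
Audio: 512 kbps = 0.512 Mbps.
Total bitrate: 7.1 + 0.512 = 7.612 Mbps.
Stream data: 7.612 Mbps × 2520 s = 19182.2 Mb.
19,182 Mb ÷ 8 = 2,398 MB → 2.398 GB.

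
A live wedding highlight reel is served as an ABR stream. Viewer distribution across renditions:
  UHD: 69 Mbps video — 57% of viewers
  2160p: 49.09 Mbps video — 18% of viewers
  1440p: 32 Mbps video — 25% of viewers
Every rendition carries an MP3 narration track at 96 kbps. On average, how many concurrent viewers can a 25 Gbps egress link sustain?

444

Audio: 96 kbps = 0.096 Mbps.
Average per-viewer bitrate: 0.57×69.096 + 0.18×49.186 + 0.25×32.096 = 56.262 Mbps.
25 Gbps = 25,000 Mbps; 25,000 / 56.262 = 444.35 → 444.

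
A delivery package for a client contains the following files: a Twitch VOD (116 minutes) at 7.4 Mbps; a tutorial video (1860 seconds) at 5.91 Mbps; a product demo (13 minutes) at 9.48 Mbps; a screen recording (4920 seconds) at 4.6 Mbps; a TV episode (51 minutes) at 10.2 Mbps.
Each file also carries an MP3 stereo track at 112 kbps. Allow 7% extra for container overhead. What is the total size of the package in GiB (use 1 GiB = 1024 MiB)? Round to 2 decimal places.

15.66 GiB

Audio: 112 kbps = 0.112 Mbps.
Twitch VOD: 7.512 Mbps × 6960 s × 1.07 = 55943.4 Mb
tutorial video: 6.022 Mbps × 1860 s × 1.07 = 11985.0 Mb
product demo: 9.592 Mbps × 780 s × 1.07 = 8005.5 Mb
screen recording: 4.712 Mbps × 4920 s × 1.07 = 24805.9 Mb
TV episode: 10.312 Mbps × 3060 s × 1.07 = 33763.6 Mb
Total: 134503.2 Mb = 16812.9 MB.
= 15.66 GiB.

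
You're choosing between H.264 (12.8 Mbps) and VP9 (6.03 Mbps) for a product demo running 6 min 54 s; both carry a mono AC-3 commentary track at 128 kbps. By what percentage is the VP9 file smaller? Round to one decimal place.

52.4%

6 min 54 s = 414 s
Audio: 128 kbps = 0.128 Mbps.
H.264: 12.928 Mbps × 414 s = 5352.2 Mb = 0.623 GiB.
VP9: 6.158 Mbps × 414 s = 2549.4 Mb = 0.297 GiB.
Reduction: (1 − 0.297/0.623) × 100 = 52.37%.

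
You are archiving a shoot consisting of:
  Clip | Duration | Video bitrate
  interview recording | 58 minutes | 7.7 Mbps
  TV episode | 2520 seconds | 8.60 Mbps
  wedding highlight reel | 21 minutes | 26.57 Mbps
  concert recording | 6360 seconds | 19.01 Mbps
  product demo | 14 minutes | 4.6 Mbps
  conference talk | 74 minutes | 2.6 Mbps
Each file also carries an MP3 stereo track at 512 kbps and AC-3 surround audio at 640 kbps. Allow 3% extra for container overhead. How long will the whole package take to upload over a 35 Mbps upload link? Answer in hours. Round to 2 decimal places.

Audio total: 512 + 640 = 1152 kbps = 1.152 Mbps.
interview recording: 8.852 Mbps × 3480 s × 1.03 = 31729.1 Mb
TV episode: 9.752 Mbps × 2520 s × 1.03 = 25312.3 Mb
wedding highlight reel: 27.722 Mbps × 1260 s × 1.03 = 35977.6 Mb
concert recording: 20.162 Mbps × 6360 s × 1.03 = 132077.2 Mb
product demo: 5.752 Mbps × 840 s × 1.03 = 4976.6 Mb
conference talk: 3.752 Mbps × 4440 s × 1.03 = 17158.6 Mb
Total: 247231.5 Mb = 30903.9 MB.
At 35 Mbps: 247231.5 / 35 = 7064 s ≈ 1.96 hours.

1.96 hours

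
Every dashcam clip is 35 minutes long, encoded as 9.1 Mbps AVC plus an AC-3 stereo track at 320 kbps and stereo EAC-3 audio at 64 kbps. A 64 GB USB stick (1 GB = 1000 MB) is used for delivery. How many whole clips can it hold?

25

35 min = 2100 s
Audio total: 320 + 64 = 384 kbps = 0.384 Mbps.
Total bitrate: 9.484 Mbps.
Per item: 9.484 Mbps × 2100 s = 19,916 Mb = 2,490 MB.
Capacity: 64 GB = 512,000 Mb; 25.71 items → 25 complete.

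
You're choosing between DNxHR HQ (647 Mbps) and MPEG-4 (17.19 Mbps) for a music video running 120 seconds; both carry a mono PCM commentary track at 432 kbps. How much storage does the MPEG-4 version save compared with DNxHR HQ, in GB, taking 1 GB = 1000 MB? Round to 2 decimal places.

9.45 GB

Audio: 432 kbps = 0.432 Mbps.
DNxHR HQ: 647.432 Mbps × 120 s = 77691.8 Mb = 9.711 GB.
MPEG-4: 17.622 Mbps × 120 s = 2114.6 Mb = 0.264 GB.
Saving: 9.711 − 0.264 = 9.447 GB.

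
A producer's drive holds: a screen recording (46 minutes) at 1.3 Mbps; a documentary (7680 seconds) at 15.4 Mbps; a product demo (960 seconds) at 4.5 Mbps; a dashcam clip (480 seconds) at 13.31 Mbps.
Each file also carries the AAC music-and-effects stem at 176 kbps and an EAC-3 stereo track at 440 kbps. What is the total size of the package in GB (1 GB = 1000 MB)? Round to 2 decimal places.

Audio total: 176 + 440 = 616 kbps = 0.616 Mbps.
screen recording: 1.916 Mbps × 2760 s = 5288.2 Mb
documentary: 16.016 Mbps × 7680 s = 123002.9 Mb
product demo: 5.116 Mbps × 960 s = 4911.4 Mb
dashcam clip: 13.926 Mbps × 480 s = 6684.5 Mb
Total: 139886.9 Mb = 17485.9 MB.
= 17.49 GB.

17.49 GB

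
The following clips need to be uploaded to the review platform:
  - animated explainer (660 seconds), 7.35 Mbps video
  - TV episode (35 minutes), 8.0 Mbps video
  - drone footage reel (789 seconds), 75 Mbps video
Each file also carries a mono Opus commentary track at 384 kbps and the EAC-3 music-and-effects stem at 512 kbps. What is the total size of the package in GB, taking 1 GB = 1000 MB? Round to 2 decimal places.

10.50 GB

Audio total: 384 + 512 = 896 kbps = 0.896 Mbps.
animated explainer: 8.246 Mbps × 660 s = 5442.4 Mb
TV episode: 8.896 Mbps × 2100 s = 18681.6 Mb
drone footage reel: 75.896 Mbps × 789 s = 59881.9 Mb
Total: 84005.9 Mb = 10500.7 MB.
= 10.50 GB.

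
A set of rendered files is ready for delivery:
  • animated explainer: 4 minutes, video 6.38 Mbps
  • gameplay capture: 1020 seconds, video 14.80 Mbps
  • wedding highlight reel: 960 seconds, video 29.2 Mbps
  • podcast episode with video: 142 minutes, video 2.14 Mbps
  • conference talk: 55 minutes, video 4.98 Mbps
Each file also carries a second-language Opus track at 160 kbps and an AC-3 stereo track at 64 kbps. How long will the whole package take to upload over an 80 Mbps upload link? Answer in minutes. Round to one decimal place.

Audio total: 160 + 64 = 224 kbps = 0.224 Mbps.
animated explainer: 6.604 Mbps × 240 s = 1585.0 Mb
gameplay capture: 15.024 Mbps × 1020 s = 15324.5 Mb
wedding highlight reel: 29.424 Mbps × 960 s = 28247.0 Mb
podcast episode with video: 2.364 Mbps × 8520 s = 20141.3 Mb
conference talk: 5.204 Mbps × 3300 s = 17173.2 Mb
Total: 82471.0 Mb = 10308.9 MB.
At 80 Mbps: 82471.0 / 80 = 1031 s ≈ 17.2 minutes.

17.2 minutes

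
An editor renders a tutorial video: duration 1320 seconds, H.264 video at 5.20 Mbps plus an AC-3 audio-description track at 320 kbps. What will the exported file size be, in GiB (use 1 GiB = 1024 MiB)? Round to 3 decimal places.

Audio: 320 kbps = 0.320 Mbps.
Total bitrate: 5.20 + 0.320 = 5.520 Mbps.
Stream data: 5.520 Mbps × 1320 s = 7286.4 Mb.
7,286 Mb = 910,800,000 bytes ÷ 1,073,741,824 = 0.8482 GiB.

0.848 GiB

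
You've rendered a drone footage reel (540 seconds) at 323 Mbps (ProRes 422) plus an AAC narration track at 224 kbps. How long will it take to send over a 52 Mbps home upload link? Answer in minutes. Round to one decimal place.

55.9 minutes

Audio: 224 kbps = 0.224 Mbps.
Total bitrate: 323.224 Mbps.
File: 323.224 Mbps × 540 s = 174541.0 Mb.
At 52 Mbps: 174541.0 / 52 = 3356.6 s ≈ 55.9 minutes.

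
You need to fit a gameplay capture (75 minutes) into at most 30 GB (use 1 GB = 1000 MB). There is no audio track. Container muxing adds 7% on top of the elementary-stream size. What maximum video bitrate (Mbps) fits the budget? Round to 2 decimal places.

Budget: 30 GB = 240000.0 Mb.
Stream payload after overhead: 240000.0 / 1.07 = 224299.1 Mb.
75 min = 4500 s
Total bitrate budget: 224299.1 Mb / 4500 s = 49.844 Mbps.

49.84 Mbps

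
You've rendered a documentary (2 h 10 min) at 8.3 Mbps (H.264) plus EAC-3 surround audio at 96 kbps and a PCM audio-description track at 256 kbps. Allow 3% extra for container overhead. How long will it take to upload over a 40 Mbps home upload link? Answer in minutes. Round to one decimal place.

2 h 10 min = 130 min = 7800 s
Audio total: 96 + 256 = 352 kbps = 0.352 Mbps.
Total bitrate: 8.652 Mbps.
File: 8.652 Mbps × 7800 s = 67485.6 Mb.
With 3% container overhead: ×1.03. → 69510.2 Mb.
At 40 Mbps: 69510.2 / 40 = 1737.8 s ≈ 29 minutes.

29.0 minutes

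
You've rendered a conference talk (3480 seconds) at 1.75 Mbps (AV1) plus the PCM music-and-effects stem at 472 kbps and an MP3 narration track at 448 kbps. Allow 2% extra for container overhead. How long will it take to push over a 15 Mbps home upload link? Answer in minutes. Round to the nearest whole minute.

Audio total: 472 + 448 = 920 kbps = 0.920 Mbps.
Total bitrate: 2.670 Mbps.
File: 2.670 Mbps × 3480 s = 9291.6 Mb.
With 2% container overhead: ×1.02. → 9477.4 Mb.
At 15 Mbps: 9477.4 / 15 = 631.8 s ≈ 10.5 minutes.

11 minutes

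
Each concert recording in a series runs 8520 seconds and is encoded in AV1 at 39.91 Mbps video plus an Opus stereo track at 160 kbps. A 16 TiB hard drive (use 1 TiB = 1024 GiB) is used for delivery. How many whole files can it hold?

Audio: 160 kbps = 0.160 Mbps.
Total bitrate: 40.070 Mbps.
Per item: 40.070 Mbps × 8520 s = 341,396 Mb = 42,675 MB.
Capacity: 16 TiB = 140,737,488 Mb; 412.24 items → 412 complete.

412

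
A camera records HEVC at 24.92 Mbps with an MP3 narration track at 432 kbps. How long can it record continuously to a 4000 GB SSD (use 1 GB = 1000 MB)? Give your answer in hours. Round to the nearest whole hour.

Audio: 432 kbps = 0.432 Mbps.
Total bitrate: 24.92 + 0.432 = 25.352 Mbps.
Capacity: 4000 GB = 32,000,000 Mb.
Recording time: 32,000,000 / 25.352 = 1,262,228 s ≈ 351 hours.

351 hours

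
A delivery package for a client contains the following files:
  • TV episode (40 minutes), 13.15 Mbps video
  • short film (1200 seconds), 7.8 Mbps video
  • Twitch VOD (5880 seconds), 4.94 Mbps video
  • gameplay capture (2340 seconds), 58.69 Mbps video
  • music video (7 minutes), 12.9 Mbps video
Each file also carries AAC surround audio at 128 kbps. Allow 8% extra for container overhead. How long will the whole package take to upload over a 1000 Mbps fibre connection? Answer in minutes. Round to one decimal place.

Audio: 128 kbps = 0.128 Mbps.
TV episode: 13.278 Mbps × 2400 s × 1.08 = 34416.6 Mb
short film: 7.928 Mbps × 1200 s × 1.08 = 10274.7 Mb
Twitch VOD: 5.068 Mbps × 5880 s × 1.08 = 32183.8 Mb
gameplay capture: 58.818 Mbps × 2340 s × 1.08 = 148644.8 Mb
music video: 13.028 Mbps × 420 s × 1.08 = 5909.5 Mb
Total: 231429.4 Mb = 28928.7 MB.
At 1000 Mbps: 231429.4 / 1000 = 231 s ≈ 3.86 minutes.

3.9 minutes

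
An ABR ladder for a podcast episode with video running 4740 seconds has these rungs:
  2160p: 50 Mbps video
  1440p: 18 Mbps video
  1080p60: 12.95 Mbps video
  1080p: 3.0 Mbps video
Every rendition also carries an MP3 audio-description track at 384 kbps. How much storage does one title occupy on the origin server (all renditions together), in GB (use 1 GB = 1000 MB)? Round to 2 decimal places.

Audio: 384 kbps = 0.384 Mbps.
Sum of rendition bitrates: (50+0.384) + (18+0.384) + (12.95+0.384) + (3.0+0.384) = 85.486 Mbps.
× 4740 s = 405,204 Mb = 50,650 MB = 50.65 GB.

50.65 GB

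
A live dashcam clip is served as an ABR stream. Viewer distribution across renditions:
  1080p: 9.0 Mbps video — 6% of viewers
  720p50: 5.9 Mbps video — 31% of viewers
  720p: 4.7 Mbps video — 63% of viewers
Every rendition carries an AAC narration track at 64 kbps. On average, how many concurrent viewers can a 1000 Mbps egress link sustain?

Audio: 64 kbps = 0.064 Mbps.
Average per-viewer bitrate: 0.06×9.064 + 0.31×5.964 + 0.63×4.764 = 5.394 Mbps.
1000 Mbps = 1,000 Mbps; 1,000 / 5.394 = 185.39 → 185.

185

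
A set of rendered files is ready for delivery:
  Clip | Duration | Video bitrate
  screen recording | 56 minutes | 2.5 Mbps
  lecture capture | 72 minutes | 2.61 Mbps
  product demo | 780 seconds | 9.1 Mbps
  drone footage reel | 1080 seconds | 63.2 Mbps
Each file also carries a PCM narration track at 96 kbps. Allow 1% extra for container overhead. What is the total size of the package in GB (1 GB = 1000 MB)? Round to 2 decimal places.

Audio: 96 kbps = 0.096 Mbps.
screen recording: 2.596 Mbps × 3360 s × 1.01 = 8809.8 Mb
lecture capture: 2.706 Mbps × 4320 s × 1.01 = 11806.8 Mb
product demo: 9.196 Mbps × 780 s × 1.01 = 7244.6 Mb
drone footage reel: 63.296 Mbps × 1080 s × 1.01 = 69043.3 Mb
Total: 96904.5 Mb = 12113.1 MB.
= 12.11 GB.

12.11 GB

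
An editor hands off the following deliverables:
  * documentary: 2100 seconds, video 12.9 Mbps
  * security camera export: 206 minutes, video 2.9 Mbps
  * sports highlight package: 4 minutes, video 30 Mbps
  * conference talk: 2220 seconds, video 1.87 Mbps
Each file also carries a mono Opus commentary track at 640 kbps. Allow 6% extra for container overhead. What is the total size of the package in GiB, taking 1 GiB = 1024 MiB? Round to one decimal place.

Audio: 640 kbps = 0.640 Mbps.
documentary: 13.540 Mbps × 2100 s × 1.06 = 30140.0 Mb
security camera export: 3.540 Mbps × 12360 s × 1.06 = 46379.7 Mb
sports highlight package: 30.640 Mbps × 240 s × 1.06 = 7794.8 Mb
conference talk: 2.510 Mbps × 2220 s × 1.06 = 5906.5 Mb
Total: 90221.1 Mb = 11277.6 MB.
= 10.50 GiB.

10.5 GiB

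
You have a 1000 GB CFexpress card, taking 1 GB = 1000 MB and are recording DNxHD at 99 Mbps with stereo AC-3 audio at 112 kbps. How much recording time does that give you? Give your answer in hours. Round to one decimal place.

Audio: 112 kbps = 0.112 Mbps.
Total bitrate: 99 + 0.112 = 99.112 Mbps.
Capacity: 1000 GB = 8,000,000 Mb.
Recording time: 8,000,000 / 99.112 = 80,717 s ≈ 22.4 hours.

22.4 hours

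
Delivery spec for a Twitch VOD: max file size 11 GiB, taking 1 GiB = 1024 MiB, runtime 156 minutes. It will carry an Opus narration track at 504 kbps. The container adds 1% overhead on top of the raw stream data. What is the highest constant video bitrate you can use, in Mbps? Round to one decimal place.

9.5 Mbps

Budget: 11 GiB = 94489.3 Mb.
Stream payload after overhead: 94489.3 / 1.01 = 93553.7 Mb.
156 min = 9360 s
Total bitrate budget: 93553.7 Mb / 9360 s = 9.995 Mbps.
Audio: 504 kbps = 0.504 Mbps.
Video: 9.995 − 0.504 = 9.491 Mbps.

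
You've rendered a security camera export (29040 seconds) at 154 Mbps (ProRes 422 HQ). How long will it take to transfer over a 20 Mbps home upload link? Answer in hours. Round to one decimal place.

62.1 hours

File: 154.000 Mbps × 29040 s = 4472160.0 Mb.
At 20 Mbps: 4472160.0 / 20 = 223608.0 s ≈ 62.1 hours.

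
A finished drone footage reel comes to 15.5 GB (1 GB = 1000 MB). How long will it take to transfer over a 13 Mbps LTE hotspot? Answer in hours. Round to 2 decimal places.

File: 15.5 GB = 124000.0 Mb.
At 13 Mbps: 124000.0 / 13 = 9538.5 s ≈ 2.65 hours.

2.65 hours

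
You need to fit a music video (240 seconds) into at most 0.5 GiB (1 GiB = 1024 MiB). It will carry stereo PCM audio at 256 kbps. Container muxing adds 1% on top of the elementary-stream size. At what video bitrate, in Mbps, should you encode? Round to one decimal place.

Budget: 0.5 GiB = 4295.0 Mb.
Stream payload after overhead: 4295.0 / 1.01 = 4252.4 Mb.
Total bitrate budget: 4252.4 Mb / 240 s = 17.719 Mbps.
Audio: 256 kbps = 0.256 Mbps.
Video: 17.719 − 0.256 = 17.463 Mbps.

17.5 Mbps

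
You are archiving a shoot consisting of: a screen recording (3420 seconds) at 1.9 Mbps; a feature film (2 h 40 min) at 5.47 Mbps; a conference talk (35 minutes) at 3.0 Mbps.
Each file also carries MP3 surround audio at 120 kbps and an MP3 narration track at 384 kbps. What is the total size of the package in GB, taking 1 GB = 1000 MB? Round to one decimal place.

9.1 GB

Audio total: 120 + 384 = 504 kbps = 0.504 Mbps.
screen recording: 2.404 Mbps × 3420 s = 8221.7 Mb
feature film: 5.974 Mbps × 9600 s = 57350.4 Mb
conference talk: 3.504 Mbps × 2100 s = 7358.4 Mb
Total: 72930.5 Mb = 9116.3 MB.
= 9.116 GB.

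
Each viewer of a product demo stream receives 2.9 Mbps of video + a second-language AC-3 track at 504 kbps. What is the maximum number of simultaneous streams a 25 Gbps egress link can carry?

Audio: 504 kbps = 0.504 Mbps.
Per-viewer media rate: 3.404 Mbps.
25 Gbps = 25,000 Mbps; 25,000 / 3.404 = 7344.30 → 7344 viewers.

7344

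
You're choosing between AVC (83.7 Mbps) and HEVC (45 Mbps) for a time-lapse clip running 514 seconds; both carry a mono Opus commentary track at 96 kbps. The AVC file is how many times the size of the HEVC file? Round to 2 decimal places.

Audio: 96 kbps = 0.096 Mbps.
AVC: 83.796 Mbps × 514 s = 43071.1 Mb = 5.014 GiB.
HEVC: 45.096 Mbps × 514 s = 23179.3 Mb = 2.698 GiB.
Ratio: 5.014 / 2.698 = 1.858.

1.86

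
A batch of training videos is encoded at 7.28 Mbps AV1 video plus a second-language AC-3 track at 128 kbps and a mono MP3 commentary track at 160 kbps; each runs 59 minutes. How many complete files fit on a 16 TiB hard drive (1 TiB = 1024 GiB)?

5253

59 min = 3540 s
Audio total: 128 + 160 = 288 kbps = 0.288 Mbps.
Total bitrate: 7.568 Mbps.
Per item: 7.568 Mbps × 3540 s = 26,791 Mb = 3,349 MB.
Capacity: 16 TiB = 140,737,488 Mb; 5253.22 items → 5253 complete.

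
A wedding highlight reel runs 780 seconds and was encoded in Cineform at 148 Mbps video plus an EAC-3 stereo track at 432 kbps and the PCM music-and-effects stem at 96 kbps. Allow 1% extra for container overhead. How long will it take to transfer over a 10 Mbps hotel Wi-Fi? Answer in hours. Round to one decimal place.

3.3 hours

Audio total: 432 + 96 = 528 kbps = 0.528 Mbps.
Total bitrate: 148.528 Mbps.
File: 148.528 Mbps × 780 s = 115851.8 Mb.
With 1% container overhead: ×1.01. → 117010.4 Mb.
At 10 Mbps: 117010.4 / 10 = 11701.0 s ≈ 3.25 hours.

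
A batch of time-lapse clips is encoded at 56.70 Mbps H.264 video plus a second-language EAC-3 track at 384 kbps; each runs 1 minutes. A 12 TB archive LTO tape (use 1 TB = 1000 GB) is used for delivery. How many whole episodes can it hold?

Audio: 384 kbps = 0.384 Mbps.
Total bitrate: 57.084 Mbps.
Per item: 57.084 Mbps × 60 s = 3,425 Mb = 428.1 MB.
Capacity: 12 TB = 96,000,000 Mb; 28028.87 items → 28028 complete.

28028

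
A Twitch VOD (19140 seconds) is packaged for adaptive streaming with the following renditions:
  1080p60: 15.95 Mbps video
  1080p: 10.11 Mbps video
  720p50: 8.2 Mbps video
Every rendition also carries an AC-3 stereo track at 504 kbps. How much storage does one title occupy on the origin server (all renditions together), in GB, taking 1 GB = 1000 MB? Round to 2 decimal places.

85.58 GB

Audio: 504 kbps = 0.504 Mbps.
Sum of rendition bitrates: (15.95+0.504) + (10.11+0.504) + (8.2+0.504) = 35.772 Mbps.
× 19140 s = 684,676 Mb = 85,585 MB = 85.58 GB.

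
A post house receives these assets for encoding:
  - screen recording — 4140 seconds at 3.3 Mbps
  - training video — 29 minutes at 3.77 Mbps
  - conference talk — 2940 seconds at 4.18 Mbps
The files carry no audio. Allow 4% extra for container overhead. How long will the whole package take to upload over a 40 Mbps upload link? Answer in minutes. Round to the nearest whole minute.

screen recording: 3.300 Mbps × 4140 s × 1.04 = 14208.5 Mb
training video: 3.770 Mbps × 1740 s × 1.04 = 6822.2 Mb
conference talk: 4.180 Mbps × 2940 s × 1.04 = 12780.8 Mb
Total: 33811.4 Mb = 4226.4 MB.
At 40 Mbps: 33811.4 / 40 = 845 s ≈ 14.1 minutes.

14 minutes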